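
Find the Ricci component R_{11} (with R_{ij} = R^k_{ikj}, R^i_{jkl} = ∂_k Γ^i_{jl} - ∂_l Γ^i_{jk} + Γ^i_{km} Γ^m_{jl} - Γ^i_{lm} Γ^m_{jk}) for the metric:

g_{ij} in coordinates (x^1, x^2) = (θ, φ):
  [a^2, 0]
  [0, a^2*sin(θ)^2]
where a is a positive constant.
Non-zero Christoffel symbols (Γ^k_{ij} = Γ^k_{ji}):
Γ^θ_{φ φ} = -sin(2*θ)/2
Γ^φ_{θ φ} = 1/tan(θ)
R^θ_{θ θ θ} = 0 (a repeated index in an antisymmetric pair)
R^φ_{θ φ θ} = ∂_φ Γ^φ_{θ θ} - ∂_θ Γ^φ_{θ φ} + Γ^φ_{φ m} Γ^m_{θ θ} - Γ^φ_{θ m} Γ^m_{θ φ}
  = (0) - (-1/sin(θ)^2) + (0) - (1/tan(θ)^2) = 1
R_{θθ} = R^θ_{θ θ θ} + R^φ_{θ φ θ} = (0) + (1) = 1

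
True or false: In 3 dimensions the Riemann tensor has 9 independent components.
n^2(n^2-1)/12 = 9·8/12 = 6 independent components for n = 3.
False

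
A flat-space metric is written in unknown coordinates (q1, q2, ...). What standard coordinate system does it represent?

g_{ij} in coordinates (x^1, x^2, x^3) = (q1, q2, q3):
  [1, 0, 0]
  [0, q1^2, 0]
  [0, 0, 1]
The line element ds^2 = dq1^2 + q1^2 dq2^2 + dq3^2 is dr^2 + r^2 dθ^2 + dz^2 with q1 = r, q2 = θ, q3 = z.
cylindrical coordinates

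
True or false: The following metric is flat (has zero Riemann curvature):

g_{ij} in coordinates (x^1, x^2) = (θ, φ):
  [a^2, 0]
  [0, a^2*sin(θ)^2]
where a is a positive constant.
Non-zero Christoffel symbols:
Γ^θ_{φ φ} = -sin(2*θ)/2
Γ^φ_{θ φ} = 1/tan(θ)
Ricci tensor: R_{θθ} = 1, R_{θφ} = 0, R_{φφ} = sin(θ)^2
The Ricci tensor is non-zero, so the Riemann tensor is non-zero: not flat.
False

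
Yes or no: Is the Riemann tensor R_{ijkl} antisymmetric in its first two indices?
R_{ijkl} = -R_{jikl} (follows from metric compatibility).
Yes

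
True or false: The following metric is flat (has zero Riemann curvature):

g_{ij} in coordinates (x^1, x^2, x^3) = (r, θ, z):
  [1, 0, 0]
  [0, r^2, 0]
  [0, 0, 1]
Non-zero Christoffel symbols:
Γ^r_{θ θ} = -r
Γ^θ_{r θ} = 1/r
Ricci tensor: R_{rr} = 0, R_{rθ} = 0, R_{rz} = 0, R_{θθ} = 0, R_{θz} = 0, R_{zz} = 0
All R_{ij} vanish; in 3 dimensions the Riemann tensor is fully determined by the Ricci tensor, so R^i_{jkl} = 0: the metric is flat (curvilinear coordinates on flat space).
True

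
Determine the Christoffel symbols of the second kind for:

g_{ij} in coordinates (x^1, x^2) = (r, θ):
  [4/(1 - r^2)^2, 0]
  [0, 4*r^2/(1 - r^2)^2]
Using Γ^k_{ij} = (1/2) g^{km} (∂_i g_{mj} + ∂_j g_{mi} - ∂_m g_{ij}); the metric is diagonal, so only the m = k term contributes.
Non-zero symbols (using the symmetry Γ^k_{ij} = Γ^k_{ji}):
Γ^r_{r r} = (1/2) g^{rr} (∂_r g_{rr} + ∂_r g_{rr} - ∂_r g_{rr}) = (1/2)((1 - r^2)^2/4)((16*r/(1 - r^2)^3) + (16*r/(1 - r^2)^3) - (16*r/(1 - r^2)^3)) = 2*r/(1 - r^2)
Γ^r_{θ θ} = (1/2) g^{rr} (∂_θ g_{rθ} + ∂_θ g_{rθ} - ∂_r g_{θθ}) = (1/2)((1 - r^2)^2/4)((0) + (0) - (-8*(r^3 + r)/(r^2 - 1)^3)) = (r^3 + r)/(r^2 - 1)
Γ^θ_{r θ} = (1/2) g^{θθ} (∂_r g_{θθ} + ∂_θ g_{θr} - ∂_θ g_{rθ}) = (1/2)((1 - r^2)^2/(4*r^2))((-8*(r^3 + r)/(r^2 - 1)^3) + (0) - (0)) = (-r^2 - 1)/(r^3 - r)
All other Christoffel symbols are zero.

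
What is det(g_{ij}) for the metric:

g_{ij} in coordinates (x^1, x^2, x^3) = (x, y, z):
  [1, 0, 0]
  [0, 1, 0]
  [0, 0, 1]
Diagonal metric: det(g) = g_{11}·g_{22}·g_{33}
= (1)·(1)·(1)
det(g) = 1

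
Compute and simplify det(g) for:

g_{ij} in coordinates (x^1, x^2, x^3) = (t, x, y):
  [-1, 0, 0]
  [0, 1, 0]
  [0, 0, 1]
Diagonal metric: det(g) = g_{11}·g_{22}·g_{33}
= (-1)·(1)·(1)
det(g) = -1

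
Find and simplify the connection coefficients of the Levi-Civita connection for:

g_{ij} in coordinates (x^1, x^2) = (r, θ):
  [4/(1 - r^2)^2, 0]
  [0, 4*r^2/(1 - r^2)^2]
Using Γ^k_{ij} = (1/2) g^{km} (∂_i g_{mj} + ∂_j g_{mi} - ∂_m g_{ij}); the metric is diagonal, so only the m = k term contributes.
Non-zero symbols (using the symmetry Γ^k_{ij} = Γ^k_{ji}):
Γ^r_{r r} = (1/2) g^{rr} (∂_r g_{rr} + ∂_r g_{rr} - ∂_r g_{rr}) = (1/2)((1 - r^2)^2/4)((16*r/(1 - r^2)^3) + (16*r/(1 - r^2)^3) - (16*r/(1 - r^2)^3)) = 2*r/(1 - r^2)
Γ^r_{θ θ} = (1/2) g^{rr} (∂_θ g_{rθ} + ∂_θ g_{rθ} - ∂_r g_{θθ}) = (1/2)((1 - r^2)^2/4)((0) + (0) - (-8*(r^3 + r)/(r^2 - 1)^3)) = (r^3 + r)/(r^2 - 1)
Γ^θ_{r θ} = (1/2) g^{θθ} (∂_r g_{θθ} + ∂_θ g_{θr} - ∂_θ g_{rθ}) = (1/2)((1 - r^2)^2/(4*r^2))((-8*(r^3 + r)/(r^2 - 1)^3) + (0) - (0)) = (-r^2 - 1)/(r^3 - r)
All other Christoffel symbols are zero.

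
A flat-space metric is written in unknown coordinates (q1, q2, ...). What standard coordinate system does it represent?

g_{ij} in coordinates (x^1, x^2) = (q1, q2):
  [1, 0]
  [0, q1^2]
The line element ds^2 = dq1^2 + q1^2 dq2^2 is dr^2 + r^2 dθ^2 with q1 = r, q2 = θ.
polar coordinates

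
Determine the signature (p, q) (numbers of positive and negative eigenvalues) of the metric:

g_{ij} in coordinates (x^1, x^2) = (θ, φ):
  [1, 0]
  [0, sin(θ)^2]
The metric is diagonal, so its eigenvalues are the diagonal entries: 1, sin(θ)^2 (at a generic point, where coordinate-dependent entries are positive).
2 positive, 0 negative.
(2, 0) - Riemannian (positive definite)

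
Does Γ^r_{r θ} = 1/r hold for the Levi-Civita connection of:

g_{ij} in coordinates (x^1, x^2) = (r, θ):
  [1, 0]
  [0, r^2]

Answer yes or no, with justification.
Γ^r_{r θ} = (1/2) g^{rr} (∂_r g_{rθ} + ∂_θ g_{rr} - ∂_r g_{rθ}) = (1/2)(1)((0) + (0) - (0)) = 0
This differs from the proposed value 1/r.
No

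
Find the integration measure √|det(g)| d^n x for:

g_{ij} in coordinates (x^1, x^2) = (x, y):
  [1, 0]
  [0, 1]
det(g) = 1
√|det(g)| = 1
Volume element: dV = 1 dx dy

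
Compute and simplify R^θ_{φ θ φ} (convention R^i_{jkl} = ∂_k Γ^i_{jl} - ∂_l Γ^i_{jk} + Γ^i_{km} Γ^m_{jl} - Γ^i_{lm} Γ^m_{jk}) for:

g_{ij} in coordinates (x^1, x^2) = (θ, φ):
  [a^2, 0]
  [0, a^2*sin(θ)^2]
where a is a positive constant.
Non-zero Christoffel symbols (Γ^k_{ij} = Γ^k_{ji}):
Γ^θ_{φ φ} = -sin(2*θ)/2
Γ^φ_{θ φ} = 1/tan(θ)
R^θ_{φ θ φ} = ∂_θ Γ^θ_{φ φ} - ∂_φ Γ^θ_{φ θ} + Γ^θ_{θ m} Γ^m_{φ φ} - Γ^θ_{φ m} Γ^m_{φ θ}
  = (-cos(2*θ)) - (0) + (0) - (-cos(θ)^2) = sin(θ)^2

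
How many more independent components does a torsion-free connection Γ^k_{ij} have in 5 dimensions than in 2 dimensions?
Independent components in n dimensions: n × n(n+1)/2 = n^2(n+1)/2.
5D: 5 × 15 = 75
2D: 2 × 3 = 6
Difference = 75 - 6 = 69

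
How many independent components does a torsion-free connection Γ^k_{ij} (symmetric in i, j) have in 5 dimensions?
Γ^k_{ij} has n choices for the upper index and n(n+1)/2 independent symmetric lower index pairs.
Total = 5 × 5×6/2 = 5 × 15 = 75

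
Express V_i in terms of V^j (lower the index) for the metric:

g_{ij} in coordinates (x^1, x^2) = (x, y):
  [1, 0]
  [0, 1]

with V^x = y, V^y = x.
V_i = g_{ij} V^j:
V_x = (1)(y) + (0)(x) = y
V_y = (0)(y) + (1)(x) = x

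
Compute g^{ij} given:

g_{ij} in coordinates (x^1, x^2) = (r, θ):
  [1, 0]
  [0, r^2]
The metric is diagonal, so g^{ij} is diagonal with entries 1/g_{ii}: diag(1, 1/(r^2)).
g^{ij}:
  [1, 0]
  [0, 1/r^2]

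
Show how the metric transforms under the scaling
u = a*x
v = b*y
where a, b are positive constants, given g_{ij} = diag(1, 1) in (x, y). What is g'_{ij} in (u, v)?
Invert the transformation: x = u/a, y = v/b
g'_{ij} = (∂x^k/∂x'^i)(∂x^l/∂x'^j) g_{kl}; with g_{kl} = δ_{kl} this is Σ_k (∂x^k/∂x'^i)(∂x^k/∂x'^j).
Jacobian: ∂x/∂u = 1/a, ∂x/∂v = 0, ∂y/∂u = 0, ∂y/∂v = 1/b
g'_{uu} = (1/a)(1/a) + (0)(0) = 1/a^2
g'_{uv} = (1/a)(0) + (0)(1/b) = 0
g'_{vv} = (0)(0) + (1/b)(1/b) = 1/b^2
g'_{ij} = diag(1/a^2, 1/b^2)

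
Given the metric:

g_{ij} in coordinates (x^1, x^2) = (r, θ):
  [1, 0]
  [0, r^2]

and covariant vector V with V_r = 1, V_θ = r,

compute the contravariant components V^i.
Inverse metric (diagonal): g^{rr} = 1, g^{θθ} = 1/r^2
V^i = g^{ij} V_j:
V^r = (1)(1) + (0)(r) = 1
V^θ = (0)(1) + (1/r^2)(r) = 1/r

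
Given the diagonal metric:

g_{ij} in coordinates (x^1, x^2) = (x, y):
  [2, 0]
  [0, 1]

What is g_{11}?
With x^1 = x, x^2 = y, g_{11} = g_{xx} is the row-1, column-1 entry of the matrix.
g_{11} = 2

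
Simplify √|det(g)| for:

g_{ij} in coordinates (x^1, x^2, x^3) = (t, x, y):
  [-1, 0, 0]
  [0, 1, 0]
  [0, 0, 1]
det(g) = -1
√|det(g)| = 1
Volume element: dV = 1 dt dx dy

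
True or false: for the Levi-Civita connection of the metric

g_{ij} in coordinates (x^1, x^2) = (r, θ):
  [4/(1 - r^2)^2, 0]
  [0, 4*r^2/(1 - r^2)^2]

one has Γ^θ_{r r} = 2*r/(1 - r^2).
Γ^θ_{r r} = (1/2) g^{θθ} (∂_r g_{θr} + ∂_r g_{θr} - ∂_θ g_{rr}) = (1/2)((1 - r^2)^2/(4*r^2))((0) + (0) - (0)) = 0
This differs from the proposed value 2*r/(1 - r^2).
False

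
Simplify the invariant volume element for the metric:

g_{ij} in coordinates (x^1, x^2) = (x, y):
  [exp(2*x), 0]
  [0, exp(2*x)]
det(g) = exp(4*x)
√|det(g)| = exp(2*x)
Volume element: dV = exp(2*x) dx dy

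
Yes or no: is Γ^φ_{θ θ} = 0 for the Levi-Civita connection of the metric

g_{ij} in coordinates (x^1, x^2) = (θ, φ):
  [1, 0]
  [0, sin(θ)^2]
Γ^φ_{θ θ} = (1/2) g^{φφ} (∂_θ g_{φθ} + ∂_θ g_{φθ} - ∂_φ g_{θθ}) = (1/2)(1/sin(θ)^2)((0) + (0) - (0)) = 0
This equals the proposed value 0.
Yes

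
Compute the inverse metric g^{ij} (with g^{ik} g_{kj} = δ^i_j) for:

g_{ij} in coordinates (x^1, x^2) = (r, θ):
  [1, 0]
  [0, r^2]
The metric is diagonal, so g^{ij} is diagonal with entries 1/g_{ii}: diag(1, 1/(r^2)).
g^{ij}:
  [1, 0]
  [0, 1/r^2]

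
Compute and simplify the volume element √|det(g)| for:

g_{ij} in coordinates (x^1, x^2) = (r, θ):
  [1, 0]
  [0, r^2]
det(g) = r^2
√|det(g)| = r
Volume element: dV = r dr dθ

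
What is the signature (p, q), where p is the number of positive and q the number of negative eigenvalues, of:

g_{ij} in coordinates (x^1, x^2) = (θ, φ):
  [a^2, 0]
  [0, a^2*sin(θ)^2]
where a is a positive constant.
The metric is diagonal, so its eigenvalues are the diagonal entries: a^2, a^2*sin(θ)^2 (at a generic point, where coordinate-dependent entries are positive).
2 positive, 0 negative.
(2, 0) - Riemannian (positive definite)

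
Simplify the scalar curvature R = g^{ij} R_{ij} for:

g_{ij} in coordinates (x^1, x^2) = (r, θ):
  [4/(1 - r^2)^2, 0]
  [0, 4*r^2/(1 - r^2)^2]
Non-zero Christoffel symbols (Γ^k_{ij} = Γ^k_{ji}):
Γ^r_{r r} = 2*r/(1 - r^2)
Γ^r_{θ θ} = (r^3 + r)/(r^2 - 1)
Γ^θ_{r θ} = (-r^2 - 1)/(r^3 - r)
Ricci tensor (R_{ij} = R^k_{ikj}): R_{rr} = -4/(r^2 - 1)^2, R_{rθ} = 0, R_{θθ} = -4*r^2/(r^2 - 1)^2
Inverse metric: g^{rr} = (1 - r^2)^2/4, g^{θθ} = (1 - r^2)^2/(4*r^2)
R = g^{ij} R_{ij} = ((1 - r^2)^2/4)(-4/(r^2 - 1)^2) + ((1 - r^2)^2/(4*r^2))(-4*r^2/(r^2 - 1)^2) = -2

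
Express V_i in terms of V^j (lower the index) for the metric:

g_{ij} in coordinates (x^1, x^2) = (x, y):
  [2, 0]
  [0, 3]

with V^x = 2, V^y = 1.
V_i = g_{ij} V^j:
V_x = (2)(2) + (0)(1) = 4
V_y = (0)(2) + (3)(1) = 3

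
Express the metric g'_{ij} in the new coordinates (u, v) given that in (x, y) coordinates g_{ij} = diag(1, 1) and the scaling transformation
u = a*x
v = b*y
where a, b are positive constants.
Invert the transformation: x = u/a, y = v/b
g'_{ij} = (∂x^k/∂x'^i)(∂x^l/∂x'^j) g_{kl}; with g_{kl} = δ_{kl} this is Σ_k (∂x^k/∂x'^i)(∂x^k/∂x'^j).
Jacobian: ∂x/∂u = 1/a, ∂x/∂v = 0, ∂y/∂u = 0, ∂y/∂v = 1/b
g'_{uu} = (1/a)(1/a) + (0)(0) = 1/a^2
g'_{uv} = (1/a)(0) + (0)(1/b) = 0
g'_{vv} = (0)(0) + (1/b)(1/b) = 1/b^2
g'_{ij} = diag(1/a^2, 1/b^2)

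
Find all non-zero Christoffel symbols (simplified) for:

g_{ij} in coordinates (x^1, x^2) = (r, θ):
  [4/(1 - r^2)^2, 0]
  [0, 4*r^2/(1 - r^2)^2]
Using Γ^k_{ij} = (1/2) g^{km} (∂_i g_{mj} + ∂_j g_{mi} - ∂_m g_{ij}); the metric is diagonal, so only the m = k term contributes.
Non-zero symbols (using the symmetry Γ^k_{ij} = Γ^k_{ji}):
Γ^r_{r r} = (1/2) g^{rr} (∂_r g_{rr} + ∂_r g_{rr} - ∂_r g_{rr}) = (1/2)((1 - r^2)^2/4)((16*r/(1 - r^2)^3) + (16*r/(1 - r^2)^3) - (16*r/(1 - r^2)^3)) = 2*r/(1 - r^2)
Γ^r_{θ θ} = (1/2) g^{rr} (∂_θ g_{rθ} + ∂_θ g_{rθ} - ∂_r g_{θθ}) = (1/2)((1 - r^2)^2/4)((0) + (0) - (-8*(r^3 + r)/(r^2 - 1)^3)) = (r^3 + r)/(r^2 - 1)
Γ^θ_{r θ} = (1/2) g^{θθ} (∂_r g_{θθ} + ∂_θ g_{θr} - ∂_θ g_{rθ}) = (1/2)((1 - r^2)^2/(4*r^2))((-8*(r^3 + r)/(r^2 - 1)^3) + (0) - (0)) = (-r^2 - 1)/(r^3 - r)
All other Christoffel symbols are zero.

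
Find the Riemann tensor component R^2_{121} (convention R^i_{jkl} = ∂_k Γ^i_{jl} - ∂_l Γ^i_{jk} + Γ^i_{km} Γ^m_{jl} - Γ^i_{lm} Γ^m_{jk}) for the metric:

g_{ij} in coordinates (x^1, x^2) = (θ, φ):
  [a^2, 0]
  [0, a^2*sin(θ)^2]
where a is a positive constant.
Non-zero Christoffel symbols (Γ^k_{ij} = Γ^k_{ji}):
Γ^θ_{φ φ} = -sin(2*θ)/2
Γ^φ_{θ φ} = 1/tan(θ)
R^φ_{θ φ θ} = ∂_φ Γ^φ_{θ θ} - ∂_θ Γ^φ_{θ φ} + Γ^φ_{φ m} Γ^m_{θ θ} - Γ^φ_{θ m} Γ^m_{θ φ}
  = (0) - (-1/sin(θ)^2) + (0) - (1/tan(θ)^2) = 1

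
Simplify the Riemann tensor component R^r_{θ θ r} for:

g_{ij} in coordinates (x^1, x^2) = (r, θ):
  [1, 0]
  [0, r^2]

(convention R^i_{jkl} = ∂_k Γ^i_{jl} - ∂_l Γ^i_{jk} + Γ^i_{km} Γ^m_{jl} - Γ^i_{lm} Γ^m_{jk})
Non-zero Christoffel symbols (Γ^k_{ij} = Γ^k_{ji}):
Γ^r_{θ θ} = -r
Γ^θ_{r θ} = 1/r
R^r_{θ θ r} = ∂_θ Γ^r_{θ r} - ∂_r Γ^r_{θ θ} + Γ^r_{θ m} Γ^m_{θ r} - Γ^r_{r m} Γ^m_{θ θ}
  = (0) - (-1) + (-1) - (0) = 0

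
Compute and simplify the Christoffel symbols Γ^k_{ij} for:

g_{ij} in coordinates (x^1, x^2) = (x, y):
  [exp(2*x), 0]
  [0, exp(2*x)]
Using Γ^k_{ij} = (1/2) g^{km} (∂_i g_{mj} + ∂_j g_{mi} - ∂_m g_{ij}); the metric is diagonal, so only the m = k term contributes.
Non-zero symbols (using the symmetry Γ^k_{ij} = Γ^k_{ji}):
Γ^x_{x x} = (1/2) g^{xx} (∂_x g_{xx} + ∂_x g_{xx} - ∂_x g_{xx}) = (1/2)(exp(-2*x))((2*exp(2*x)) + (2*exp(2*x)) - (2*exp(2*x))) = 1
Γ^x_{y y} = (1/2) g^{xx} (∂_y g_{xy} + ∂_y g_{xy} - ∂_x g_{yy}) = (1/2)(exp(-2*x))((0) + (0) - (2*exp(2*x))) = -1
Γ^y_{x y} = (1/2) g^{yy} (∂_x g_{yy} + ∂_y g_{yx} - ∂_y g_{xy}) = (1/2)(exp(-2*x))((2*exp(2*x)) + (0) - (0)) = 1
All other Christoffel symbols are zero.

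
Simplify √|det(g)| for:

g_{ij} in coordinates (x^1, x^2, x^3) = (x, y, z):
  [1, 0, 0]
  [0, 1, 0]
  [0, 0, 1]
det(g) = 1
√|det(g)| = 1
Volume element: dV = 1 dx dy dz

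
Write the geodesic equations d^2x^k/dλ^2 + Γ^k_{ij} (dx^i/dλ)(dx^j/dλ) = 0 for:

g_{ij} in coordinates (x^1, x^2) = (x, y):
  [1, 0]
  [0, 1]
Geodesic equation: d^2x^k/dλ^2 + Γ^k_{ij} (dx^i/dλ)(dx^j/dλ) = 0.
All Christoffel symbols vanish, so the geodesics are straight lines:
d^2x/dλ^2 = 0
d^2y/dλ^2 = 0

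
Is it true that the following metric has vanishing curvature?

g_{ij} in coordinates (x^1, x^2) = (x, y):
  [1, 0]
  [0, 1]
All metric components are constant, so every Christoffel symbol vanishes and R^i_{jkl} = 0.
Yes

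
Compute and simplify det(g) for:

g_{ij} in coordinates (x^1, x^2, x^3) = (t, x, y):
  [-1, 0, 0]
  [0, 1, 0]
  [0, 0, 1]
Diagonal metric: det(g) = g_{11}·g_{22}·g_{33}
= (-1)·(1)·(1)
det(g) = -1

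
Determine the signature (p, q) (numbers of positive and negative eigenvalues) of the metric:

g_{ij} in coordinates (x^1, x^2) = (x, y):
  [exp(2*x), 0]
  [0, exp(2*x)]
The metric is diagonal, so its eigenvalues are the diagonal entries: exp(2*x), exp(2*x) (at a generic point, where coordinate-dependent entries are positive).
2 positive, 0 negative.
(2, 0) - Riemannian (positive definite)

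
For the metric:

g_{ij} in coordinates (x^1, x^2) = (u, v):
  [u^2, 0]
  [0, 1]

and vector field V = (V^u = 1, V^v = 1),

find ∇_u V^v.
Non-zero Christoffel symbols:
Γ^u_{u u} = 1/u
∇_u V^v = ∂_u V^v + Γ^v_{u j} V^j
  = (0) + (0)(1) + (0)(1)
  = 0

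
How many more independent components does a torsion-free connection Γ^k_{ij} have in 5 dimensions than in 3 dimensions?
Independent components in n dimensions: n × n(n+1)/2 = n^2(n+1)/2.
5D: 5 × 15 = 75
3D: 3 × 6 = 18
Difference = 75 - 18 = 57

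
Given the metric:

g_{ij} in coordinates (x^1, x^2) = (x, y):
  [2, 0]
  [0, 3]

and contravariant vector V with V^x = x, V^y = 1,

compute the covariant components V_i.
V_i = g_{ij} V^j:
V_x = (2)(x) + (0)(1) = 2*x
V_y = (0)(x) + (3)(1) = 3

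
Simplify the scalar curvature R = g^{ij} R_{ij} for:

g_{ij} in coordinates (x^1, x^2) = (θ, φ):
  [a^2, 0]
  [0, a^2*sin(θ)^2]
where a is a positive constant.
Non-zero Christoffel symbols (Γ^k_{ij} = Γ^k_{ji}):
Γ^θ_{φ φ} = -sin(2*θ)/2
Γ^φ_{θ φ} = 1/tan(θ)
Ricci tensor (R_{ij} = R^k_{ikj}): R_{θθ} = 1, R_{θφ} = 0, R_{φφ} = sin(θ)^2
Inverse metric: g^{θθ} = 1/a^2, g^{φφ} = 1/(a^2*sin(θ)^2)
R = g^{ij} R_{ij} = (1/a^2)(1) + (1/(a^2*sin(θ)^2))(sin(θ)^2) = 2/a^2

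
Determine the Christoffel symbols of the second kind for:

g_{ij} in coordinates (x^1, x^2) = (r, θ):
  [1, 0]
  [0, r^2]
Using Γ^k_{ij} = (1/2) g^{km} (∂_i g_{mj} + ∂_j g_{mi} - ∂_m g_{ij}); the metric is diagonal, so only the m = k term contributes.
Non-zero symbols (using the symmetry Γ^k_{ij} = Γ^k_{ji}):
Γ^r_{θ θ} = (1/2) g^{rr} (∂_θ g_{rθ} + ∂_θ g_{rθ} - ∂_r g_{θθ}) = (1/2)(1)((0) + (0) - (2*r)) = -r
Γ^θ_{r θ} = (1/2) g^{θθ} (∂_r g_{θθ} + ∂_θ g_{θr} - ∂_θ g_{rθ}) = (1/2)(1/r^2)((2*r) + (0) - (0)) = 1/r
All other Christoffel symbols are zero.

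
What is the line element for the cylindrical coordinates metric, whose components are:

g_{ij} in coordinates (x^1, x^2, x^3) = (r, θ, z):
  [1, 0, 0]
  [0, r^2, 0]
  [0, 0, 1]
ds^2 = g_{ij} dx^i dx^j; only the non-zero components contribute.
ds^2 = dr^2 + r^2 dθ^2 + dz^2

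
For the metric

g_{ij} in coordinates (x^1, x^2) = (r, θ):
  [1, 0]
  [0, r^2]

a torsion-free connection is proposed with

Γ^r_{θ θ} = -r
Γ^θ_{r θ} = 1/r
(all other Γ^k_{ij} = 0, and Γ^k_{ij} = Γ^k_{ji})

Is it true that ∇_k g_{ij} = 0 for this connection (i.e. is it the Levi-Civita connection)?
Using ∇_k g_{ij} = ∂_k g_{ij} - Γ^m_{ki} g_{mj} - Γ^m_{kj} g_{im}:
e.g. ∇_r g_{θθ} = (2*r) - (r) - (r) = 0
Every component ∇_k g_{ij} vanishes: the connection is metric compatible.
Yes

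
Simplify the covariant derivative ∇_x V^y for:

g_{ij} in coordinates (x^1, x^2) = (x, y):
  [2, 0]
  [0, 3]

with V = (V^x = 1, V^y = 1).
All Christoffel symbols are zero.
∇_x V^y = ∂_x V^y + Γ^y_{x j} V^j
  = (0) + (0)(1) + (0)(1)
  = 0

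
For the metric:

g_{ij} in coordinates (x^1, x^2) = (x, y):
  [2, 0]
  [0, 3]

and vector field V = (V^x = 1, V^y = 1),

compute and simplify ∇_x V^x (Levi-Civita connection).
All Christoffel symbols are zero.
∇_x V^x = ∂_x V^x + Γ^x_{x j} V^j
  = (0) + (0)(1) + (0)(1)
  = 0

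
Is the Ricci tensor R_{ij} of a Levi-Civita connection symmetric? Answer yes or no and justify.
R_{ij} = R^k_{ikj}; the pair symmetry R_{kilj} = R_{ljki} gives R_{ij} = R_{ji}.
Yes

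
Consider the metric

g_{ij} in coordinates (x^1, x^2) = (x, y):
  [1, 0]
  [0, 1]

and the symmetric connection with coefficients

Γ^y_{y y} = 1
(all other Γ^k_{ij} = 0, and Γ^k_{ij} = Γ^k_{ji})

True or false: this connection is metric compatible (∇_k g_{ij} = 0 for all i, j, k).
Using ∇_k g_{ij} = ∂_k g_{ij} - Γ^m_{ki} g_{mj} - Γ^m_{kj} g_{im}:
∇_y g_{yy} = (0) - (1) - (1) = -2 ≠ 0
So the connection is not metric compatible (it is not the Levi-Civita connection).
False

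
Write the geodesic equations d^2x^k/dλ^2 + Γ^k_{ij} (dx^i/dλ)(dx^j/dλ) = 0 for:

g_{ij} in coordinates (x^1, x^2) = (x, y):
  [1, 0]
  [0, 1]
Geodesic equation: d^2x^k/dλ^2 + Γ^k_{ij} (dx^i/dλ)(dx^j/dλ) = 0.
All Christoffel symbols vanish, so the geodesics are straight lines:
d^2x/dλ^2 = 0
d^2y/dλ^2 = 0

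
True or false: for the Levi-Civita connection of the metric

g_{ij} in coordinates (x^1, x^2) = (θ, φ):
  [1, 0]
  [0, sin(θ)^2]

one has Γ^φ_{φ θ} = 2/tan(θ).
Γ^φ_{φ θ} = (1/2) g^{φφ} (∂_φ g_{φθ} + ∂_θ g_{φφ} - ∂_φ g_{φθ}) = (1/2)(1/sin(θ)^2)((0) + (sin(2*θ)) - (0)) = 1/tan(θ)
This differs from the proposed value 2/tan(θ).
False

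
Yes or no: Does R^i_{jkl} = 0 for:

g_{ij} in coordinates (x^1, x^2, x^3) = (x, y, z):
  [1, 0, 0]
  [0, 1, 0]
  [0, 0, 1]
All metric components are constant, so every Christoffel symbol vanishes and R^i_{jkl} = 0.
Yes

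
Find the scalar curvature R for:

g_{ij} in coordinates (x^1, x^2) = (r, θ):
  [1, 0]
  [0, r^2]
Non-zero Christoffel symbols (Γ^k_{ij} = Γ^k_{ji}):
Γ^r_{θ θ} = -r
Γ^θ_{r θ} = 1/r
Ricci tensor (R_{ij} = R^k_{ikj}): R_{rr} = 0, R_{rθ} = 0, R_{θθ} = 0
Inverse metric: g^{rr} = 1, g^{θθ} = 1/r^2
R = g^{ij} R_{ij} = (1)(0) + (1/r^2)(0) = 0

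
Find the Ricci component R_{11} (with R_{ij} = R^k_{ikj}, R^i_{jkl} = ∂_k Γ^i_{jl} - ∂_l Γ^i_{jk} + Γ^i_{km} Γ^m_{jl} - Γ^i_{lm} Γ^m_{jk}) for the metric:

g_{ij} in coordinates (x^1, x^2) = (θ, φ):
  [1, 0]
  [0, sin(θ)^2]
Non-zero Christoffel symbols (Γ^k_{ij} = Γ^k_{ji}):
Γ^θ_{φ φ} = -sin(2*θ)/2
Γ^φ_{θ φ} = 1/tan(θ)
R^θ_{θ θ θ} = 0 (a repeated index in an antisymmetric pair)
R^φ_{θ φ θ} = ∂_φ Γ^φ_{θ θ} - ∂_θ Γ^φ_{θ φ} + Γ^φ_{φ m} Γ^m_{θ θ} - Γ^φ_{θ m} Γ^m_{θ φ}
  = (0) - (-1/sin(θ)^2) + (0) - (1/tan(θ)^2) = 1
R_{θθ} = R^θ_{θ θ θ} + R^φ_{θ φ θ} = (0) + (1) = 1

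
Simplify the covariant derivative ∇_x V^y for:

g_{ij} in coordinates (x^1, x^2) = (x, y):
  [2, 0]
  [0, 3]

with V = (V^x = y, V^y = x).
All Christoffel symbols are zero.
∇_x V^y = ∂_x V^y + Γ^y_{x j} V^j
  = (1) + (0)(y) + (0)(x)
  = 1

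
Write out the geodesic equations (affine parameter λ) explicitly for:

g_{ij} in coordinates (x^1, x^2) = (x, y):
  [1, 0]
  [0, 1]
Geodesic equation: d^2x^k/dλ^2 + Γ^k_{ij} (dx^i/dλ)(dx^j/dλ) = 0.
All Christoffel symbols vanish, so the geodesics are straight lines:
d^2x/dλ^2 = 0
d^2y/dλ^2 = 0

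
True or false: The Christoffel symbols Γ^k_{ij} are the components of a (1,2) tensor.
Under a change of coordinates Γ picks up an inhomogeneous term ∂²x/∂x'∂x'; e.g. Γ = 0 in Cartesian coordinates but Γ^r_{θθ} = -r in polar coordinates on the same flat plane.
False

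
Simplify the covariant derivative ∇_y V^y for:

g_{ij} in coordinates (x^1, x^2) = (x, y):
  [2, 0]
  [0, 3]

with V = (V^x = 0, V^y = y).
All Christoffel symbols are zero.
∇_y V^y = ∂_y V^y + Γ^y_{y j} V^j
  = (1) + (0)(0) + (0)(y)
  = 1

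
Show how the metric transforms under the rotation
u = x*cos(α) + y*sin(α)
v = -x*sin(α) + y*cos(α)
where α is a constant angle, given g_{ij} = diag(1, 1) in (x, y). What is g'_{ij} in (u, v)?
Invert the transformation: x = u*cos(α) - v*sin(α), y = u*sin(α) + v*cos(α)
g'_{ij} = (∂x^k/∂x'^i)(∂x^l/∂x'^j) g_{kl}; with g_{kl} = δ_{kl} this is Σ_k (∂x^k/∂x'^i)(∂x^k/∂x'^j).
Jacobian: ∂x/∂u = cos(α), ∂x/∂v = -sin(α), ∂y/∂u = sin(α), ∂y/∂v = cos(α)
g'_{uu} = (cos(α))(cos(α)) + (sin(α))(sin(α)) = 1
g'_{uv} = (cos(α))(-sin(α)) + (sin(α))(cos(α)) = 0
g'_{vv} = (-sin(α))(-sin(α)) + (cos(α))(cos(α)) = 1
g'_{ij} = diag(1, 1)
The Euclidean metric is invariant under rotations.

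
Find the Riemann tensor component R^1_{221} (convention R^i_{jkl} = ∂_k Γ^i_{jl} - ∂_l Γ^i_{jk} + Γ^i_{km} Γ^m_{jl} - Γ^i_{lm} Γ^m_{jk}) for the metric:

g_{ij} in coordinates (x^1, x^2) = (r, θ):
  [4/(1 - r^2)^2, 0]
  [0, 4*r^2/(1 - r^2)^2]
Non-zero Christoffel symbols (Γ^k_{ij} = Γ^k_{ji}):
Γ^r_{r r} = 2*r/(1 - r^2)
Γ^r_{θ θ} = (r^3 + r)/(r^2 - 1)
Γ^θ_{r θ} = (-r^2 - 1)/(r^3 - r)
R^r_{θ θ r} = ∂_θ Γ^r_{θ r} - ∂_r Γ^r_{θ θ} + Γ^r_{θ m} Γ^m_{θ r} - Γ^r_{r m} Γ^m_{θ θ}
  = (0) - ((r^4 - 4*r^2 - 1)/(r^2 - 1)^2) + (-(r^2 + 1)^2/(r^2 - 1)^2) - (-2*r^2*(r^2 + 1)/(r^2 - 1)^2) = 4*r^2/(r^2 - 1)^2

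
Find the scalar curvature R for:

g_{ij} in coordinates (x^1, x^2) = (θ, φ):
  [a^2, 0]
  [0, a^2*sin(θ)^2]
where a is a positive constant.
Non-zero Christoffel symbols (Γ^k_{ij} = Γ^k_{ji}):
Γ^θ_{φ φ} = -sin(2*θ)/2
Γ^φ_{θ φ} = 1/tan(θ)
Ricci tensor (R_{ij} = R^k_{ikj}): R_{θθ} = 1, R_{θφ} = 0, R_{φφ} = sin(θ)^2
Inverse metric: g^{θθ} = 1/a^2, g^{φφ} = 1/(a^2*sin(θ)^2)
R = g^{ij} R_{ij} = (1/a^2)(1) + (1/(a^2*sin(θ)^2))(sin(θ)^2) = 2/a^2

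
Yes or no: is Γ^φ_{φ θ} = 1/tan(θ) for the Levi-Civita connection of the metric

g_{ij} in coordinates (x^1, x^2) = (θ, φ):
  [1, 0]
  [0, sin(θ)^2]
Γ^φ_{φ θ} = (1/2) g^{φφ} (∂_φ g_{φθ} + ∂_θ g_{φφ} - ∂_φ g_{φθ}) = (1/2)(1/sin(θ)^2)((0) + (sin(2*θ)) - (0)) = 1/tan(θ)
This equals the proposed value 1/tan(θ).
Yes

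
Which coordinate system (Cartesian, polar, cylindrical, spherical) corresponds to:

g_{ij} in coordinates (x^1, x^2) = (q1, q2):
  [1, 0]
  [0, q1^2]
The line element ds^2 = dq1^2 + q1^2 dq2^2 is dr^2 + r^2 dθ^2 with q1 = r, q2 = θ.
polar coordinates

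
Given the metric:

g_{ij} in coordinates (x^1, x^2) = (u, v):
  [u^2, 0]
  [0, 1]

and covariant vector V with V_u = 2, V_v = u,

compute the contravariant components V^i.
Inverse metric (diagonal): g^{uu} = 1/u^2, g^{vv} = 1
V^i = g^{ij} V_j:
V^u = (1/u^2)(2) + (0)(u) = 2/u^2
V^v = (0)(2) + (1)(u) = u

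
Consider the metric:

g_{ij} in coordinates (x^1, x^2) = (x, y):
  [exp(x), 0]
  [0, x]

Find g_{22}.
With x^1 = x, x^2 = y, g_{22} = g_{yy} is the row-2, column-2 entry of the matrix.
g_{22} = x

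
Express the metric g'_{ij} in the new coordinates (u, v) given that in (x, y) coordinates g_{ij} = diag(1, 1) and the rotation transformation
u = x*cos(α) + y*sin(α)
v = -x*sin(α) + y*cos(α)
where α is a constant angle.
Invert the transformation: x = u*cos(α) - v*sin(α), y = u*sin(α) + v*cos(α)
g'_{ij} = (∂x^k/∂x'^i)(∂x^l/∂x'^j) g_{kl}; with g_{kl} = δ_{kl} this is Σ_k (∂x^k/∂x'^i)(∂x^k/∂x'^j).
Jacobian: ∂x/∂u = cos(α), ∂x/∂v = -sin(α), ∂y/∂u = sin(α), ∂y/∂v = cos(α)
g'_{uu} = (cos(α))(cos(α)) + (sin(α))(sin(α)) = 1
g'_{uv} = (cos(α))(-sin(α)) + (sin(α))(cos(α)) = 0
g'_{vv} = (-sin(α))(-sin(α)) + (cos(α))(cos(α)) = 1
g'_{ij} = diag(1, 1)
The Euclidean metric is invariant under rotations.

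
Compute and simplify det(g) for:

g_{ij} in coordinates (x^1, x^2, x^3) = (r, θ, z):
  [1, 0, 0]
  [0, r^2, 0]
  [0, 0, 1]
Diagonal metric: det(g) = g_{11}·g_{22}·g_{33}
= (1)·(r^2)·(1)
det(g) = r^2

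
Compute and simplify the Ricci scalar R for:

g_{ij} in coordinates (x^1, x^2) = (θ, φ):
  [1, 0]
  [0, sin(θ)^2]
Non-zero Christoffel symbols (Γ^k_{ij} = Γ^k_{ji}):
Γ^θ_{φ φ} = -sin(2*θ)/2
Γ^φ_{θ φ} = 1/tan(θ)
Ricci tensor (R_{ij} = R^k_{ikj}): R_{θθ} = 1, R_{θφ} = 0, R_{φφ} = sin(θ)^2
Inverse metric: g^{θθ} = 1, g^{φφ} = 1/sin(θ)^2
R = g^{ij} R_{ij} = (1)(1) + (1/sin(θ)^2)(sin(θ)^2) = 2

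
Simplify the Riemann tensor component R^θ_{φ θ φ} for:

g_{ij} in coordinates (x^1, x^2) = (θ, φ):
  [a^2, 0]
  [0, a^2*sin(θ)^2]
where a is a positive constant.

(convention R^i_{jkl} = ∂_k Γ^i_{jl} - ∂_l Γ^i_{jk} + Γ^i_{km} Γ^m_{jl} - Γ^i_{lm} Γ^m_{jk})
Non-zero Christoffel symbols (Γ^k_{ij} = Γ^k_{ji}):
Γ^θ_{φ φ} = -sin(2*θ)/2
Γ^φ_{θ φ} = 1/tan(θ)
R^θ_{φ θ φ} = ∂_θ Γ^θ_{φ φ} - ∂_φ Γ^θ_{φ θ} + Γ^θ_{θ m} Γ^m_{φ φ} - Γ^θ_{φ m} Γ^m_{φ θ}
  = (-cos(2*θ)) - (0) + (0) - (-cos(θ)^2) = sin(θ)^2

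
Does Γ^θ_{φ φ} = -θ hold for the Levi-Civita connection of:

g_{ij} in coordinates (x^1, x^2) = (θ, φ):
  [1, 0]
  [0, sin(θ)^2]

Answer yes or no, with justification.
Γ^θ_{φ φ} = (1/2) g^{θθ} (∂_φ g_{θφ} + ∂_φ g_{θφ} - ∂_θ g_{φφ}) = (1/2)(1)((0) + (0) - (sin(2*θ))) = -sin(2*θ)/2
This differs from the proposed value -θ.
No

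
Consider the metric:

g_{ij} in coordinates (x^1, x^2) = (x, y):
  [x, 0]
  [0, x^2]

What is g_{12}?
With x^1 = x, x^2 = y, g_{12} = g_{xy} is the row-1, column-2 entry of the matrix.
g_{12} = 0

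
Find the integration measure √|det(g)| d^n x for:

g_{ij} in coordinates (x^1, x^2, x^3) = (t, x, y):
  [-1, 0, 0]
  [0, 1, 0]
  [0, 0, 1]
det(g) = -1
√|det(g)| = 1
Volume element: dV = 1 dt dx dy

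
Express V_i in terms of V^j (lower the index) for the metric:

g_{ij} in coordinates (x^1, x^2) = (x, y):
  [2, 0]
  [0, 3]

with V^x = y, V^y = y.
V_i = g_{ij} V^j:
V_x = (2)(y) + (0)(y) = 2*y
V_y = (0)(y) + (3)(y) = 3*y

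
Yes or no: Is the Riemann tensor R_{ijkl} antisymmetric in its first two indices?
R_{ijkl} = -R_{jikl} (follows from metric compatibility).
Yes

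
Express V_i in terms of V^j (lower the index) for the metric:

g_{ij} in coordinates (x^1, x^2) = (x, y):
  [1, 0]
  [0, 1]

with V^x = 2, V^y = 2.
V_i = g_{ij} V^j:
V_x = (1)(2) + (0)(2) = 2
V_y = (0)(2) + (1)(2) = 2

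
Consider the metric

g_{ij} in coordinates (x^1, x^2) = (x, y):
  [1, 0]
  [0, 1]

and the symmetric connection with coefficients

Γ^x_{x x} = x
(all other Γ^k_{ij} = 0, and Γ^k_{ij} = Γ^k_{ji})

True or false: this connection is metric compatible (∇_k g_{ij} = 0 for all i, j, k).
Using ∇_k g_{ij} = ∂_k g_{ij} - Γ^m_{ki} g_{mj} - Γ^m_{kj} g_{im}:
∇_x g_{xx} = (0) - (x) - (x) = -2*x ≠ 0
So the connection is not metric compatible (it is not the Levi-Civita connection).
False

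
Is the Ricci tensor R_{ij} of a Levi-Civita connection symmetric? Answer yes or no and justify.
R_{ij} = R^k_{ikj}; the pair symmetry R_{kilj} = R_{ljki} gives R_{ij} = R_{ji}.
Yes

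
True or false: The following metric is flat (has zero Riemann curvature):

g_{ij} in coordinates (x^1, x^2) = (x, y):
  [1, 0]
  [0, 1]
All metric components are constant, so every Christoffel symbol vanishes and R^i_{jkl} = 0.
True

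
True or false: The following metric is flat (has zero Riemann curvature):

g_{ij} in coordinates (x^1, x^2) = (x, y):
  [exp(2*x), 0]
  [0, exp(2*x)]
Non-zero Christoffel symbols:
Γ^x_{x x} = 1
Γ^x_{y y} = -1
Γ^y_{x y} = 1
Ricci tensor: R_{xx} = 0, R_{xy} = 0, R_{yy} = 0
All R_{ij} vanish; in 2 dimensions the Riemann tensor is fully determined by the Ricci tensor, so R^i_{jkl} = 0: the metric is flat (curvilinear coordinates on flat space).
True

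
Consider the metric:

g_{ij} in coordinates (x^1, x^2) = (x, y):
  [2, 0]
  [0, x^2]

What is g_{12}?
With x^1 = x, x^2 = y, g_{12} = g_{xy} is the row-1, column-2 entry of the matrix.
g_{12} = 0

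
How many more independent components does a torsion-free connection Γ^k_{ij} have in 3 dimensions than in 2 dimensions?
Independent components in n dimensions: n × n(n+1)/2 = n^2(n+1)/2.
3D: 3 × 6 = 18
2D: 2 × 3 = 6
Difference = 18 - 6 = 12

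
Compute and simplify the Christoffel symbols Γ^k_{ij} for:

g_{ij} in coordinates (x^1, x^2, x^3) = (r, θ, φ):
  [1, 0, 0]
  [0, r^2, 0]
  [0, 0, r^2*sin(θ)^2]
Using Γ^k_{ij} = (1/2) g^{km} (∂_i g_{mj} + ∂_j g_{mi} - ∂_m g_{ij}); the metric is diagonal, so only the m = k term contributes.
Non-zero symbols (using the symmetry Γ^k_{ij} = Γ^k_{ji}):
Γ^r_{θ θ} = (1/2) g^{rr} (∂_θ g_{rθ} + ∂_θ g_{rθ} - ∂_r g_{θθ}) = (1/2)(1)((0) + (0) - (2*r)) = -r
Γ^r_{φ φ} = (1/2) g^{rr} (∂_φ g_{rφ} + ∂_φ g_{rφ} - ∂_r g_{φφ}) = (1/2)(1)((0) + (0) - (2*r*sin(θ)^2)) = -r*sin(θ)^2
Γ^θ_{r θ} = (1/2) g^{θθ} (∂_r g_{θθ} + ∂_θ g_{θr} - ∂_θ g_{rθ}) = (1/2)(1/r^2)((2*r) + (0) - (0)) = 1/r
Γ^θ_{φ φ} = (1/2) g^{θθ} (∂_φ g_{θφ} + ∂_φ g_{θφ} - ∂_θ g_{φφ}) = (1/2)(1/r^2)((0) + (0) - (r^2*sin(2*θ))) = -sin(2*θ)/2
Γ^φ_{r φ} = (1/2) g^{φφ} (∂_r g_{φφ} + ∂_φ g_{φr} - ∂_φ g_{rφ}) = (1/2)(1/(r^2*sin(θ)^2))((2*r*sin(θ)^2) + (0) - (0)) = 1/r
Γ^φ_{θ φ} = (1/2) g^{φφ} (∂_θ g_{φφ} + ∂_φ g_{φθ} - ∂_φ g_{θφ}) = (1/2)(1/(r^2*sin(θ)^2))((r^2*sin(2*θ)) + (0) - (0)) = 1/tan(θ)
All other Christoffel symbols are zero.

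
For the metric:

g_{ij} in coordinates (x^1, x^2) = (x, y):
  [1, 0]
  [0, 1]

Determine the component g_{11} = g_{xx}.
With x^1 = x, x^2 = y, g_{11} = g_{xx} is the row-1, column-1 entry of the matrix.
g_{11} = 1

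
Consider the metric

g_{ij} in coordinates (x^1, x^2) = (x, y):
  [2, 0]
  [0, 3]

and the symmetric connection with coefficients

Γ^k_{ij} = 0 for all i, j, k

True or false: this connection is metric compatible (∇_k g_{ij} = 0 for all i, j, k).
Using ∇_k g_{ij} = ∂_k g_{ij} - Γ^m_{ki} g_{mj} - Γ^m_{kj} g_{im}:
e.g. ∇_x g_{xx} = (0) - (0) - (0) = 0
Every component ∇_k g_{ij} vanishes: the connection is metric compatible.
True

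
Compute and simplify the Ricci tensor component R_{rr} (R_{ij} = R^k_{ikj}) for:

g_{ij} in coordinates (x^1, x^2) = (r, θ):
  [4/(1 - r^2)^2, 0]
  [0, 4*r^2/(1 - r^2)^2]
Non-zero Christoffel symbols (Γ^k_{ij} = Γ^k_{ji}):
Γ^r_{r r} = 2*r/(1 - r^2)
Γ^r_{θ θ} = (r^3 + r)/(r^2 - 1)
Γ^θ_{r θ} = (-r^2 - 1)/(r^3 - r)
R^r_{r r r} = 0 (a repeated index in an antisymmetric pair)
R^θ_{r θ r} = ∂_θ Γ^θ_{r r} - ∂_r Γ^θ_{r θ} + Γ^θ_{θ m} Γ^m_{r r} - Γ^θ_{r m} Γ^m_{r θ}
  = (0) - ((r^4 + 4*r^2 - 1)/(r^3 - r)^2) + (2*(r^2 + 1)/(r^2 - 1)^2) - ((r^2 + 1)^2/(r^3 - r)^2) = -4/(r^2 - 1)^2
R_{rr} = R^r_{r r r} + R^θ_{r θ r} = (0) + (-4/(r^2 - 1)^2) = -4/(r^2 - 1)^2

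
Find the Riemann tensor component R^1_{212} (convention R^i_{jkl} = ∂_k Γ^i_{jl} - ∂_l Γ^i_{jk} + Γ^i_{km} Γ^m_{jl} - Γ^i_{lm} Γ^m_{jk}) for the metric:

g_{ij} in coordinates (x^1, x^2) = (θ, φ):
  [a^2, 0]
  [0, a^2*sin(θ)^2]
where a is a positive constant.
Non-zero Christoffel symbols (Γ^k_{ij} = Γ^k_{ji}):
Γ^θ_{φ φ} = -sin(2*θ)/2
Γ^φ_{θ φ} = 1/tan(θ)
R^θ_{φ θ φ} = ∂_θ Γ^θ_{φ φ} - ∂_φ Γ^θ_{φ θ} + Γ^θ_{θ m} Γ^m_{φ φ} - Γ^θ_{φ m} Γ^m_{φ θ}
  = (-cos(2*θ)) - (0) + (0) - (-cos(θ)^2) = sin(θ)^2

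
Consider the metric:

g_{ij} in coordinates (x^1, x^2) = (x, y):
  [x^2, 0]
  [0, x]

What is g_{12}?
With x^1 = x, x^2 = y, g_{12} = g_{xy} is the row-1, column-2 entry of the matrix.
g_{12} = 0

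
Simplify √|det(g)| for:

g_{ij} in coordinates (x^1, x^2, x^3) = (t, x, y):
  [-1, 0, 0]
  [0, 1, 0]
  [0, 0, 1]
det(g) = -1
√|det(g)| = 1
Volume element: dV = 1 dt dx dy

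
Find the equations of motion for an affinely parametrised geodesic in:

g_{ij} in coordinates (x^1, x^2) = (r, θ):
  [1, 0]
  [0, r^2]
Geodesic equation: d^2x^k/dλ^2 + Γ^k_{ij} (dx^i/dλ)(dx^j/dλ) = 0.
Non-zero Christoffel symbols:
Γ^r_{θ θ} = -r
Γ^θ_{r θ} = 1/r
Substituting (the symmetric pair Γ^k_{ij}, Γ^k_{ji} combines into a factor 2):
d^2r/dλ^2 - r (dθ/dλ)^2 = 0
d^2θ/dλ^2 + (2/r) (dr/dλ)(dθ/dλ) = 0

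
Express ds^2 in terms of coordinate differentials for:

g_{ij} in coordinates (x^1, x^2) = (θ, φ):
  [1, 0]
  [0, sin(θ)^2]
ds^2 = g_{ij} dx^i dx^j; only the non-zero components contribute.
ds^2 = dθ^2 + sin(θ)^2 dφ^2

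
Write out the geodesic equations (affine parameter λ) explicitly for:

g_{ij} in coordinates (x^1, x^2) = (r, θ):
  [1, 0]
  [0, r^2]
Geodesic equation: d^2x^k/dλ^2 + Γ^k_{ij} (dx^i/dλ)(dx^j/dλ) = 0.
Non-zero Christoffel symbols:
Γ^r_{θ θ} = -r
Γ^θ_{r θ} = 1/r
Substituting (the symmetric pair Γ^k_{ij}, Γ^k_{ji} combines into a factor 2):
d^2r/dλ^2 - r (dθ/dλ)^2 = 0
d^2θ/dλ^2 + (2/r) (dr/dλ)(dθ/dλ) = 0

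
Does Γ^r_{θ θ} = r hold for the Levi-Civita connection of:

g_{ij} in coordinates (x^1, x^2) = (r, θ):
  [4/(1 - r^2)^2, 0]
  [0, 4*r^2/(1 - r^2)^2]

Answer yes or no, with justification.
Γ^r_{θ θ} = (1/2) g^{rr} (∂_θ g_{rθ} + ∂_θ g_{rθ} - ∂_r g_{θθ}) = (1/2)((1 - r^2)^2/4)((0) + (0) - (-8*(r^3 + r)/(r^2 - 1)^3)) = (r^3 + r)/(r^2 - 1)
This differs from the proposed value r.
No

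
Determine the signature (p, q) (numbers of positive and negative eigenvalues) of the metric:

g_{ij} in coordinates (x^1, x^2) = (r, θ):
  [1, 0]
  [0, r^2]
The metric is diagonal, so its eigenvalues are the diagonal entries: 1, r^2 (at a generic point, where coordinate-dependent entries are positive).
2 positive, 0 negative.
(2, 0) - Riemannian (positive definite)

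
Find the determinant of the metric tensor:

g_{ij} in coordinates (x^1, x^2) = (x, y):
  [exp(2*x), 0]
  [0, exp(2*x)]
For a 2×2 metric: det(g) = g_{11}·g_{22} - g_{12}·g_{21}
= (exp(2*x))·(exp(2*x)) - (0)·(0)
= exp(4*x) - 0
det(g) = exp(4*x)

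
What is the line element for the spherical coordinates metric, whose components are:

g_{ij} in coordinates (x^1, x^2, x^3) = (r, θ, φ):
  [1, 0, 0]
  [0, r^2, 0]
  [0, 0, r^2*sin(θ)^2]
ds^2 = g_{ij} dx^i dx^j; only the non-zero components contribute.
ds^2 = dr^2 + r^2 dθ^2 + r^2*sin(θ)^2 dφ^2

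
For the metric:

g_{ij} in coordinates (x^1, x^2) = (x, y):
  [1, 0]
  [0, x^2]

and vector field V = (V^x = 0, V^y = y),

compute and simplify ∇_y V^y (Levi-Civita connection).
Non-zero Christoffel symbols:
Γ^x_{y y} = -x
Γ^y_{x y} = 1/x
∇_y V^y = ∂_y V^y + Γ^y_{y j} V^j
  = (1) + (1/x)(0) + (0)(y)
  = 1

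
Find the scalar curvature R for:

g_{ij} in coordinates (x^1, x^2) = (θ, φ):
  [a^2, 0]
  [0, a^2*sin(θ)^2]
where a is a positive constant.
Non-zero Christoffel symbols (Γ^k_{ij} = Γ^k_{ji}):
Γ^θ_{φ φ} = -sin(2*θ)/2
Γ^φ_{θ φ} = 1/tan(θ)
Ricci tensor (R_{ij} = R^k_{ikj}): R_{θθ} = 1, R_{θφ} = 0, R_{φφ} = sin(θ)^2
Inverse metric: g^{θθ} = 1/a^2, g^{φφ} = 1/(a^2*sin(θ)^2)
R = g^{ij} R_{ij} = (1/a^2)(1) + (1/(a^2*sin(θ)^2))(sin(θ)^2) = 2/a^2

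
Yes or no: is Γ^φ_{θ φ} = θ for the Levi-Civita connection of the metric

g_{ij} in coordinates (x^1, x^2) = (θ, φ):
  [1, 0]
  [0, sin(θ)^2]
Γ^φ_{θ φ} = (1/2) g^{φφ} (∂_θ g_{φφ} + ∂_φ g_{φθ} - ∂_φ g_{θφ}) = (1/2)(1/sin(θ)^2)((sin(2*θ)) + (0) - (0)) = 1/tan(θ)
This differs from the proposed value θ.
No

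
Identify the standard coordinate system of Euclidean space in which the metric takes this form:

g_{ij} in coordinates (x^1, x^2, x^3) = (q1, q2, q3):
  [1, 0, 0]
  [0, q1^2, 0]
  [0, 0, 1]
The line element ds^2 = dq1^2 + q1^2 dq2^2 + dq3^2 is dr^2 + r^2 dθ^2 + dz^2 with q1 = r, q2 = θ, q3 = z.
cylindrical coordinates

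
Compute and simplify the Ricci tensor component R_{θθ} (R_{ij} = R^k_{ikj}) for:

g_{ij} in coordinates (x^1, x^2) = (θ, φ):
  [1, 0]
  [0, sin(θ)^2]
Non-zero Christoffel symbols (Γ^k_{ij} = Γ^k_{ji}):
Γ^θ_{φ φ} = -sin(2*θ)/2
Γ^φ_{θ φ} = 1/tan(θ)
R^θ_{θ θ θ} = 0 (a repeated index in an antisymmetric pair)
R^φ_{θ φ θ} = ∂_φ Γ^φ_{θ θ} - ∂_θ Γ^φ_{θ φ} + Γ^φ_{φ m} Γ^m_{θ θ} - Γ^φ_{θ m} Γ^m_{θ φ}
  = (0) - (-1/sin(θ)^2) + (0) - (1/tan(θ)^2) = 1
R_{θθ} = R^θ_{θ θ θ} + R^φ_{θ φ θ} = (0) + (1) = 1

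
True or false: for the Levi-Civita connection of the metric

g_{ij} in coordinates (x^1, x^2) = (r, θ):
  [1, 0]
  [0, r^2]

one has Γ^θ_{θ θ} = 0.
Γ^θ_{θ θ} = (1/2) g^{θθ} (∂_θ g_{θθ} + ∂_θ g_{θθ} - ∂_θ g_{θθ}) = (1/2)(1/r^2)((0) + (0) - (0)) = 0
This equals the proposed value 0.
True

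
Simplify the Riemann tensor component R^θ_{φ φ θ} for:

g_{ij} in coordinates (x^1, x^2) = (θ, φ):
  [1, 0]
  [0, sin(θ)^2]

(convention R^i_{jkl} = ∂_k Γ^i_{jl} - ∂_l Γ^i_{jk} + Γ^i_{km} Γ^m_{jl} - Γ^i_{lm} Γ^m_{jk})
Non-zero Christoffel symbols (Γ^k_{ij} = Γ^k_{ji}):
Γ^θ_{φ φ} = -sin(2*θ)/2
Γ^φ_{θ φ} = 1/tan(θ)
R^θ_{φ φ θ} = ∂_φ Γ^θ_{φ θ} - ∂_θ Γ^θ_{φ φ} + Γ^θ_{φ m} Γ^m_{φ θ} - Γ^θ_{θ m} Γ^m_{φ φ}
  = (0) - (-cos(2*θ)) + (-cos(θ)^2) - (0) = -sin(θ)^2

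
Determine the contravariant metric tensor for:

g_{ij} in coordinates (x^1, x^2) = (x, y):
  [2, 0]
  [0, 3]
The metric is diagonal, so g^{ij} is diagonal with entries 1/g_{ii}: diag(1/2, 1/3).
g^{ij}:
  [1/2, 0]
  [0, 1/3]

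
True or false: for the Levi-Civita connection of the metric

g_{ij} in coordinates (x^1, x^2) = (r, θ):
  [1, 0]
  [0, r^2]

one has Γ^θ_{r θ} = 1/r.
Γ^θ_{r θ} = (1/2) g^{θθ} (∂_r g_{θθ} + ∂_θ g_{θr} - ∂_θ g_{rθ}) = (1/2)(1/r^2)((2*r) + (0) - (0)) = 1/r
This equals the proposed value 1/r.
True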